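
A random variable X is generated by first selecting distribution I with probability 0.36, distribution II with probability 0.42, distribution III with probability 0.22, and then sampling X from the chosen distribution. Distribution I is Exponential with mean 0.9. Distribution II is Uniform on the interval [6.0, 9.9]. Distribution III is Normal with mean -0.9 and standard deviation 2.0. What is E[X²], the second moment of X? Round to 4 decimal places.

28.7188

For each component E[X²] = Var + (mean)², giving I: 1.62; II: 64.47; III: 4.81.
Overall E[X²] = 0.36·1.62 + 0.42·64.47 + 0.22·4.81 = 28.7188.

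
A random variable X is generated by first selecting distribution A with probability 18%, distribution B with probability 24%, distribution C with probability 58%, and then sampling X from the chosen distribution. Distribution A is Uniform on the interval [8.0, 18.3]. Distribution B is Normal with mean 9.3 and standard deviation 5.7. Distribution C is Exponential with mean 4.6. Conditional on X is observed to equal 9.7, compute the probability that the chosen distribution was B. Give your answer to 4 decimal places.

0.3382

Likelihoods f(9.7 | ·): A: 0.0970874; B: 0.0698177; C: 0.0263905.
Posterior ∝ prior × likelihood. Numerator for B: 0.24·0.0698177 = 0.0167563.
Normalizing constant: 0.18·0.0970874 + 0.24·0.0698177 + 0.58·0.0263905 = 0.0495385.
P(B | observation) = 0.0167563 / 0.0495385 = 0.338247.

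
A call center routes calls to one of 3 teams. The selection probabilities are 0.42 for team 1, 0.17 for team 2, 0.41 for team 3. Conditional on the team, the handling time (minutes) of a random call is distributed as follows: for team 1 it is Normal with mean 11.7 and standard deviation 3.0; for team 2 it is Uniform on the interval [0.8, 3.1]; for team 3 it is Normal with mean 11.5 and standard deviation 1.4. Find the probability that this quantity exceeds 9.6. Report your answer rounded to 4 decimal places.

Conditional on each team, P(X > 9.6): 1: 0.758036; 2: 0; 3: 0.912632.
By total probability, P(X > 9.6) = 0.42·0.758036 + 0.17·0 + 0.41·0.912632 = 0.692554.

0.6926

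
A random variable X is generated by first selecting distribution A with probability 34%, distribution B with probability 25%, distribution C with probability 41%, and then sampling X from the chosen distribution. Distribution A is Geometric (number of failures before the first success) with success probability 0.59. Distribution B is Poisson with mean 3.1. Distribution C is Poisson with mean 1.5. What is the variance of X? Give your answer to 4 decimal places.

2.6349

Per component, A: μ=0.694915, E[X²]=1.66073; B: μ=3.1, E[X²]=12.71; C: μ=1.5, E[X²]=3.75.
E[X] = 0.34·0.694915 + 0.25·3.1 + 0.41·1.5 = 1.62627.
E[X²] = 0.34·1.66073 + 0.25·12.71 + 0.41·3.75 = 5.27965.
Var(X) = E[X²] − (E[X])² = 5.27965 − 2.64476 = 2.63489.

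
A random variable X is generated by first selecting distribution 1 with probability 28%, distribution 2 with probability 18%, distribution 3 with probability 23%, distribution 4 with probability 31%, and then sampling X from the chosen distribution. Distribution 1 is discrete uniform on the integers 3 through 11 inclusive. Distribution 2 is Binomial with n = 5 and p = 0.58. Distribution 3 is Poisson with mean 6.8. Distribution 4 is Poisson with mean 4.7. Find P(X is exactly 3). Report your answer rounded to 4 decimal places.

0.1553

Conditional on each component, P(X = 3): 1: 0.111111; 2: 0.344178; 3: 0.0583678; 4: 0.157383.
By total probability, P(X = 3) = 0.28·0.111111 + 0.18·0.344178 + 0.23·0.0583678 + 0.31·0.157383 = 0.155276.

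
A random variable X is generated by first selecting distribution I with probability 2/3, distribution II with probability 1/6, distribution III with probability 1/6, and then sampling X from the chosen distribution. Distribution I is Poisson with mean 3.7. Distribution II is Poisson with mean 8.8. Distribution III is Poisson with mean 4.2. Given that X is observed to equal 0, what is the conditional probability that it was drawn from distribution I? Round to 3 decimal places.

0.867

Likelihoods P(X=0 | ·): I: 0.0247235; II: 0.000150733; III: 0.0149956.
Posterior ∝ prior × likelihood. Numerator for I: 0.666667·0.0247235 = 0.0164824.
Normalizing constant: 0.666667·0.0247235 + 0.166667·0.000150733 + 0.166667·0.0149956 = 0.0190067.
P(I | observation) = 0.0164824 / 0.0190067 = 0.867185.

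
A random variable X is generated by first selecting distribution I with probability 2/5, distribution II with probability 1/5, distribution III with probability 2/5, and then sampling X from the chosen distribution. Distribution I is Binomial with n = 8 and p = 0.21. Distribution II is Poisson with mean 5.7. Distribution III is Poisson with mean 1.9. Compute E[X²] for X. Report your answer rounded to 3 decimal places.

For each component E[X²] = Var + (mean)², giving I: 4.1496; II: 38.19; III: 5.51.
Overall E[X²] = 0.4·4.1496 + 0.2·38.19 + 0.4·5.51 = 11.5018.

11.502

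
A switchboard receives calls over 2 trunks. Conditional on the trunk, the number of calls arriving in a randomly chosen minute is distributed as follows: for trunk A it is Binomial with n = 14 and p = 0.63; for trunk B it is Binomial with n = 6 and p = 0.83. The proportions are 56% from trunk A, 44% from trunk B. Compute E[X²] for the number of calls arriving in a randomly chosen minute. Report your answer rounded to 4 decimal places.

For each component E[X²] = Var + (mean)², giving A: 81.0558; B: 25.647.
Overall E[X²] = 0.56·81.0558 + 0.44·25.647 = 56.6759.

56.6759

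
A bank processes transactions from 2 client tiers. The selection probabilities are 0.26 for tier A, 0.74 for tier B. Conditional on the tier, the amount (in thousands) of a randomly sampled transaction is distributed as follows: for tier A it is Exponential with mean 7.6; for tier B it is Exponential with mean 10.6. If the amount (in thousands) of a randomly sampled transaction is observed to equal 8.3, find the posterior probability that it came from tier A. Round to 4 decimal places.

Likelihoods f(8.3 | ·): A: 0.044146; B: 0.0431155.
Posterior ∝ prior × likelihood. Numerator for A: 0.26·0.044146 = 0.011478.
Normalizing constant: 0.26·0.044146 + 0.74·0.0431155 = 0.0433834.
P(A | observation) = 0.011478 / 0.0433834 = 0.26457.

0.2646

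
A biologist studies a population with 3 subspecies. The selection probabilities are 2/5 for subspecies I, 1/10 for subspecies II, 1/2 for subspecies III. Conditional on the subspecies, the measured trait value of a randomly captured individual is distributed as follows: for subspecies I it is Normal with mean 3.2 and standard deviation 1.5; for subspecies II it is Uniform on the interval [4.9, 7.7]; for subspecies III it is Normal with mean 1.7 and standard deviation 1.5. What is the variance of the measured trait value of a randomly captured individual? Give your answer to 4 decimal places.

3.9827

Per component, I: μ=3.2, E[X²]=12.49; II: μ=6.3, E[X²]=40.3433; III: μ=1.7, E[X²]=5.14.
E[X] = 0.4·3.2 + 0.1·6.3 + 0.5·1.7 = 2.76.
E[X²] = 0.4·12.49 + 0.1·40.3433 + 0.5·5.14 = 11.6003.
Var(X) = E[X²] − (E[X])² = 11.6003 − 7.6176 = 3.98273.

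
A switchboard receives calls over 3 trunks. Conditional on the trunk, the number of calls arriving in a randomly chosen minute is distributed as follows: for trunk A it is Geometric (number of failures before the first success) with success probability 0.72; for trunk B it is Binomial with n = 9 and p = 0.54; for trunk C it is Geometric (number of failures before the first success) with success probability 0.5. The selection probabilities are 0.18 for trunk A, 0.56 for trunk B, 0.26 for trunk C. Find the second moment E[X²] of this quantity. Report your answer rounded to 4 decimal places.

15.3834

For each component E[X²] = Var + (mean)², giving A: 0.691358; B: 25.8552; C: 3.
Overall E[X²] = 0.18·0.691358 + 0.56·25.8552 + 0.26·3 = 15.3834.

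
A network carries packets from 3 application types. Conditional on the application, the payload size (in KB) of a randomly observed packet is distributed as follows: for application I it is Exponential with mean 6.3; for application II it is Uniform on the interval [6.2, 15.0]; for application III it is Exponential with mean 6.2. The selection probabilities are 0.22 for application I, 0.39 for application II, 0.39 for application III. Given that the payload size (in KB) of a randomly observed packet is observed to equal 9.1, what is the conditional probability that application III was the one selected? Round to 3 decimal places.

Likelihoods f(9.1 | ·): I: 0.0374408; II: 0.113636; III: 0.0371686.
Posterior ∝ prior × likelihood. Numerator for III: 0.39·0.0371686 = 0.0144958.
Normalizing constant: 0.22·0.0374408 + 0.39·0.113636 + 0.39·0.0371686 = 0.0670509.
P(III | observation) = 0.0144958 / 0.0670509 = 0.21619.

0.216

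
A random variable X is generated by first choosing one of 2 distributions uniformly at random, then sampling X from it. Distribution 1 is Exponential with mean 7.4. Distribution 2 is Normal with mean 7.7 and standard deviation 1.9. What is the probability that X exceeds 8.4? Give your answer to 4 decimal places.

0.3388

Conditional on each component, P(X > 8.4): 1: 0.321379; 2: 0.35628.
By total probability, P(X > 8.4) = 0.5·0.321379 + 0.5·0.35628 = 0.338829.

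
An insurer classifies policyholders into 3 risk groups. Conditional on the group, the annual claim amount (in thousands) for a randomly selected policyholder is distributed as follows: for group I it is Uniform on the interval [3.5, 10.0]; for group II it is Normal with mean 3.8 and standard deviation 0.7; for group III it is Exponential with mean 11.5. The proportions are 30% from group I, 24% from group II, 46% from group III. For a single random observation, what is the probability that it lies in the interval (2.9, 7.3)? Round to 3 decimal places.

0.505

Conditional on each group, P(2.9 < X < 7.3): I: 0.584615; II: 0.900728; III: 0.247059.
By total probability, P(2.9 < X < 7.3) = 0.3·0.584615 + 0.24·0.900728 + 0.46·0.247059 = 0.505206.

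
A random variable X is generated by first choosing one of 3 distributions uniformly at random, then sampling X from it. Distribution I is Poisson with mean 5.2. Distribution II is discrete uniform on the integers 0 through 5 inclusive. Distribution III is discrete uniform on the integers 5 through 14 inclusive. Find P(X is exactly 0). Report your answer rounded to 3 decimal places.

Conditional on each component, P(X = 0): I: 0.00551656; II: 0.166667; III: 0.
By total probability, P(X = 0) = 0.333333·0.00551656 + 0.333333·0.166667 + 0.333333·0 = 0.0573944.

0.057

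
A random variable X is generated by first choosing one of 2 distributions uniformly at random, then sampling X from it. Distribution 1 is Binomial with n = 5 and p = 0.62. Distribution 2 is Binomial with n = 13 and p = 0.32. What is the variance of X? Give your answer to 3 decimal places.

Per component, 1: μ=3.1, E[X²]=10.788; 2: μ=4.16, E[X²]=20.1344.
E[X] = 0.5·3.1 + 0.5·4.16 = 3.63.
E[X²] = 0.5·10.788 + 0.5·20.1344 = 15.4612.
Var(X) = E[X²] − (E[X])² = 15.4612 − 13.1769 = 2.2843.

2.284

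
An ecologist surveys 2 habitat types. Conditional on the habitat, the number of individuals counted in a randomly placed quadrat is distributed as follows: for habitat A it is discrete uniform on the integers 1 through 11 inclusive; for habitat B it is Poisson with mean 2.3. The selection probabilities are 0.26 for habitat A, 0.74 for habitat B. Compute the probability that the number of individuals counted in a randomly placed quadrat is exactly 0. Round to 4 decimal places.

Conditional on each habitat, P(X = 0): A: 0; B: 0.100259.
By total probability, P(X = 0) = 0.26·0 + 0.74·0.100259 = 0.0741915.

0.0742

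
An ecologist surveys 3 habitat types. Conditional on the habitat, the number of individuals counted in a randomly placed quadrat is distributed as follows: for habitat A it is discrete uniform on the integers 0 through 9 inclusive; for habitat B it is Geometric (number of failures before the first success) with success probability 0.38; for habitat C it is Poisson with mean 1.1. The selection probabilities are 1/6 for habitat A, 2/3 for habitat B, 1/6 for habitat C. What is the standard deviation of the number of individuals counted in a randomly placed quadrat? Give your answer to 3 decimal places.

Per component, A: μ=4.5, E[X²]=28.5; B: μ=1.63158, E[X²]=6.95568; C: μ=1.1, E[X²]=2.31.
E[X] = 0.166667·4.5 + 0.666667·1.63158 + 0.166667·1.1 = 2.02105.
E[X²] = 0.166667·28.5 + 0.666667·6.95568 + 0.166667·2.31 = 9.77212.
Var(X) = E[X²] − (E[X])² = 9.77212 − 4.08465 = 5.68747.
SD(X) = √5.68747 = 2.38484.

2.385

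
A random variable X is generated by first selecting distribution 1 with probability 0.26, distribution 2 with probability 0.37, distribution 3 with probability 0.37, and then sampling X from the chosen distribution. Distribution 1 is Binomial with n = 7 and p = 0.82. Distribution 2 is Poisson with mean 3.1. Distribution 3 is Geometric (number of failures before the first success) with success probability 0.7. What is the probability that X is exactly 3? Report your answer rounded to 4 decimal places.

Conditional on each component, P(X = 3): 1: 0.0202581; 2: 0.223677; 3: 0.0189.
By total probability, P(X = 3) = 0.26·0.0202581 + 0.37·0.223677 + 0.37·0.0189 = 0.0950205.

0.0950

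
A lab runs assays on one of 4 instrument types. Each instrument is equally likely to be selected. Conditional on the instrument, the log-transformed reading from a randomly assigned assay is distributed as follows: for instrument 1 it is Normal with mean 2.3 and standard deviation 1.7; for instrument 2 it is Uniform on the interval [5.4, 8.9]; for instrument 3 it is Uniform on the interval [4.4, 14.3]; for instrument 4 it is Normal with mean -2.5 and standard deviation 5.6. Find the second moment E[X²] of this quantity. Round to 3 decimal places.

48.381

For each component E[X²] = Var + (mean)², giving 1: 8.18; 2: 52.1433; 3: 95.59; 4: 37.61.
Overall E[X²] = 0.25·8.18 + 0.25·52.1433 + 0.25·95.59 + 0.25·37.61 = 48.3808.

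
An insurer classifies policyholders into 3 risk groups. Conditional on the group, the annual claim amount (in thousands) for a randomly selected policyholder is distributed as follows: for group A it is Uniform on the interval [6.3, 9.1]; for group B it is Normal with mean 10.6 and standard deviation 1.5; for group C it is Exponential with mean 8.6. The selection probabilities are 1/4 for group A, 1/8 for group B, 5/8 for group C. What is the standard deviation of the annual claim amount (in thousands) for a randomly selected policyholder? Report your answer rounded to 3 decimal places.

Per component, A: μ=7.7, E[X²]=59.9433; B: μ=10.6, E[X²]=114.61; C: μ=8.6, E[X²]=147.92.
E[X] = 0.25·7.7 + 0.125·10.6 + 0.625·8.6 = 8.625.
E[X²] = 0.25·59.9433 + 0.125·114.61 + 0.625·147.92 = 121.762.
Var(X) = E[X²] − (E[X])² = 121.762 − 74.3906 = 47.3715.
SD(X) = √47.3715 = 6.88269.

6.883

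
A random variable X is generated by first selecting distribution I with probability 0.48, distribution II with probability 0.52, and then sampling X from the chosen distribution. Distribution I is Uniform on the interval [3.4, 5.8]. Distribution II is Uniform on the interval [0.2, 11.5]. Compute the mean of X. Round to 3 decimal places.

Component means — I: 4.6; II: 5.85.
E[X] = 0.48·4.6 + 0.52·5.85 = 5.25.

5.250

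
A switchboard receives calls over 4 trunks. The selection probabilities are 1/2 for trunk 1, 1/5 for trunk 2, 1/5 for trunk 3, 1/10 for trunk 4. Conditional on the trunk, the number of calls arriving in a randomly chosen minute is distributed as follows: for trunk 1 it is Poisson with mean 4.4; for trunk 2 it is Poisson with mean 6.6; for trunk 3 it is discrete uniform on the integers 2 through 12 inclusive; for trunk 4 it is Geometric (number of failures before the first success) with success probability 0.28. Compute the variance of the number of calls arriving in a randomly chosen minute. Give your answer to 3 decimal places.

8.489

Per component, 1: μ=4.4, E[X²]=23.76; 2: μ=6.6, E[X²]=50.16; 3: μ=7, E[X²]=59; 4: μ=2.57143, E[X²]=15.7959.
E[X] = 0.5·4.4 + 0.2·6.6 + 0.2·7 + 0.1·2.57143 = 5.17714.
E[X²] = 0.5·23.76 + 0.2·50.16 + 0.2·59 + 0.1·15.7959 = 35.2916.
Var(X) = E[X²] − (E[X])² = 35.2916 − 26.8028 = 8.48878.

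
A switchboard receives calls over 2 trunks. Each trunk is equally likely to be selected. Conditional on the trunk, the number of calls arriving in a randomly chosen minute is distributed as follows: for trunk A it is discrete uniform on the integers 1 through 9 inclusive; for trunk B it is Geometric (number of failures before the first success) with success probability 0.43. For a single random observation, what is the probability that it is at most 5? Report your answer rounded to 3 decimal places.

0.761

Conditional on each trunk, P(X ≤ 5): A: 0.555556; B: 0.965704.
By total probability, P(X ≤ 5) = 0.5·0.555556 + 0.5·0.965704 = 0.76063.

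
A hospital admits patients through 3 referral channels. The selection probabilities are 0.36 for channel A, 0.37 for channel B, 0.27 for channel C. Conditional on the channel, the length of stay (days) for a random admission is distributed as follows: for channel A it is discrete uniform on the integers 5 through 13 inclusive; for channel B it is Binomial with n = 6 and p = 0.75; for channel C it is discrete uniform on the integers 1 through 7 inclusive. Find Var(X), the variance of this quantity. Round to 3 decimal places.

Per component, A: μ=9, E[X²]=87.6667; B: μ=4.5, E[X²]=21.375; C: μ=4, E[X²]=20.
E[X] = 0.36·9 + 0.37·4.5 + 0.27·4 = 5.985.
E[X²] = 0.36·87.6667 + 0.37·21.375 + 0.27·20 = 44.8688.
Var(X) = E[X²] − (E[X])² = 44.8688 − 35.8202 = 9.04853.

9.049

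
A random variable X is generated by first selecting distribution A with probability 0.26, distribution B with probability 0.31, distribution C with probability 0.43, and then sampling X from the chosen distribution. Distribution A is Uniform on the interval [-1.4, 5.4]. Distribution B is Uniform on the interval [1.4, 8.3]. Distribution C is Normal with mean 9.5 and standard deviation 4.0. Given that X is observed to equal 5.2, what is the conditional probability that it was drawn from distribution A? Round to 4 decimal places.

Likelihoods f(5.2 | ·): A: 0.147059; B: 0.144928; C: 0.0559641.
Posterior ∝ prior × likelihood. Numerator for A: 0.26·0.147059 = 0.0382353.
Normalizing constant: 0.26·0.147059 + 0.31·0.144928 + 0.43·0.0559641 = 0.107227.
P(A | observation) = 0.0382353 / 0.107227 = 0.356581.

0.3566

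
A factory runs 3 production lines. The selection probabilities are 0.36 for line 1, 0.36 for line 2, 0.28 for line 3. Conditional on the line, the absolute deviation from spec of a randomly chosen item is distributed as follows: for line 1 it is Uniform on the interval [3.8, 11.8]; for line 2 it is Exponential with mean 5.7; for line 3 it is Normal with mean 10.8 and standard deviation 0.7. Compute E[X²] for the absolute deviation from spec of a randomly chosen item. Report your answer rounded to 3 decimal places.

80.012

For each component E[X²] = Var + (mean)², giving 1: 66.1733; 2: 64.98; 3: 117.13.
Overall E[X²] = 0.36·66.1733 + 0.36·64.98 + 0.28·117.13 = 80.0116.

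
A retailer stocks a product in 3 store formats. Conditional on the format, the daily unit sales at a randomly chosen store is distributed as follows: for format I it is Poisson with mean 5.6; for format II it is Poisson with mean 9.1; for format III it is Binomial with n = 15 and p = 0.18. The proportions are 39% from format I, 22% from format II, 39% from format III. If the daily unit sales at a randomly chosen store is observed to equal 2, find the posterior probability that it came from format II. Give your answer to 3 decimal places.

Likelihoods P(X=2 | ·): I: 0.0579825; II: 0.00462352; III: 0.257819.
Posterior ∝ prior × likelihood. Numerator for II: 0.22·0.00462352 = 0.00101718.
Normalizing constant: 0.39·0.0579825 + 0.22·0.00462352 + 0.39·0.257819 = 0.12418.
P(II | observation) = 0.00101718 / 0.12418 = 0.00819116.

0.008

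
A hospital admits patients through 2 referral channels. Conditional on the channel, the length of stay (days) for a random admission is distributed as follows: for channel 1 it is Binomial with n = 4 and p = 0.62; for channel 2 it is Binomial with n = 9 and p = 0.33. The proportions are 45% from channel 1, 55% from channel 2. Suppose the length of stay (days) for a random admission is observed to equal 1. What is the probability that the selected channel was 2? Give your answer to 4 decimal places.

0.5200

Likelihoods P(X=1 | ·): 1: 0.136083; 2: 0.120602.
Posterior ∝ prior × likelihood. Numerator for 2: 0.55·0.120602 = 0.0663312.
Normalizing constant: 0.45·0.136083 + 0.55·0.120602 = 0.127568.
P(2 | observation) = 0.0663312 / 0.127568 = 0.519966.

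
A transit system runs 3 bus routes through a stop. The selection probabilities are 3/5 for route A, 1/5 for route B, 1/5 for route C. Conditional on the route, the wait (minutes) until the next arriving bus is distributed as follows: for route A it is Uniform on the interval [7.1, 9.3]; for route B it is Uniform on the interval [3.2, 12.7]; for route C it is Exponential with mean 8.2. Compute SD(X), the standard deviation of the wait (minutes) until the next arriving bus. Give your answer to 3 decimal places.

3.899

Per component, A: μ=8.2, E[X²]=67.6433; B: μ=7.95, E[X²]=70.7233; C: μ=8.2, E[X²]=134.48.
E[X] = 0.6·8.2 + 0.2·7.95 + 0.2·8.2 = 8.15.
E[X²] = 0.6·67.6433 + 0.2·70.7233 + 0.2·134.48 = 81.6267.
Var(X) = E[X²] − (E[X])² = 81.6267 − 66.4225 = 15.2042.
SD(X) = √15.2042 = 3.89925.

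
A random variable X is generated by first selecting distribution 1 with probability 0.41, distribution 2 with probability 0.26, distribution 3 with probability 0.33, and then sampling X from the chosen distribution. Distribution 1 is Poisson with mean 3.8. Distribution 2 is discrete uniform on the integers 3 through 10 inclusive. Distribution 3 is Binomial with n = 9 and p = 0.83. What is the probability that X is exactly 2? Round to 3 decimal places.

Conditional on each component, P(X = 2): 1: 0.161517; 2: 0; 3: 0.000101766.
By total probability, P(X = 2) = 0.41·0.161517 + 0.26·0 + 0.33·0.000101766 = 0.0662555.

0.066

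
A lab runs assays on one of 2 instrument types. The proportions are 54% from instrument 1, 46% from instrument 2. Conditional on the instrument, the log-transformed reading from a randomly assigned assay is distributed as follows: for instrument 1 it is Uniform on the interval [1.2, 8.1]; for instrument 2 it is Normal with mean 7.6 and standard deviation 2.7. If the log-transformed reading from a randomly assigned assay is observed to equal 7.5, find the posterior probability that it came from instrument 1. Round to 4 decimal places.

0.5354

Likelihoods f(7.5 | ·): 1: 0.144928; 2: 0.147655.
Posterior ∝ prior × likelihood. Numerator for 1: 0.54·0.144928 = 0.0782609.
Normalizing constant: 0.54·0.144928 + 0.46·0.147655 = 0.146182.
P(1 | observation) = 0.0782609 / 0.146182 = 0.535365.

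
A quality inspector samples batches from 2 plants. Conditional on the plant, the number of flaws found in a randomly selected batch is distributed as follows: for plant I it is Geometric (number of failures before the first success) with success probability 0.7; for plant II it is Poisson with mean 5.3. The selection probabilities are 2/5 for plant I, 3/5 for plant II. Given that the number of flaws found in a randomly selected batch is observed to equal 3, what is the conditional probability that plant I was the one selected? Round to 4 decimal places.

0.0923

Likelihoods P(X=3 | ·): I: 0.0189; II: 0.123856.
Posterior ∝ prior × likelihood. Numerator for I: 0.4·0.0189 = 0.00756.
Normalizing constant: 0.4·0.0189 + 0.6·0.123856 = 0.0818734.
P(I | observation) = 0.00756 / 0.0818734 = 0.0923377.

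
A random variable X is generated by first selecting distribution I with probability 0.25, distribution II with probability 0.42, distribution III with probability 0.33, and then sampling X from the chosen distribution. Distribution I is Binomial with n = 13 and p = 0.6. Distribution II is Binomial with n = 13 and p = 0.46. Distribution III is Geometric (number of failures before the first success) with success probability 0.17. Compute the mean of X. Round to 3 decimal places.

Component means — I: 7.8; II: 5.98; III: 4.88235.
E[X] = 0.25·7.8 + 0.42·5.98 + 0.33·4.88235 = 6.07278.

6.073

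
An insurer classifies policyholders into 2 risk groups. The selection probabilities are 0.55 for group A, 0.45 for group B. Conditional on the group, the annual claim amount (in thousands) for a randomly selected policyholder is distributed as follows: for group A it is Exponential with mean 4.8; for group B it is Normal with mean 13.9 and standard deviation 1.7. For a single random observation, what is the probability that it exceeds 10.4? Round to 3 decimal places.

Conditional on each group, P(X > 10.4): A: 0.114559; B: 0.980244.
By total probability, P(X > 10.4) = 0.55·0.114559 + 0.45·0.980244 = 0.504117.

0.504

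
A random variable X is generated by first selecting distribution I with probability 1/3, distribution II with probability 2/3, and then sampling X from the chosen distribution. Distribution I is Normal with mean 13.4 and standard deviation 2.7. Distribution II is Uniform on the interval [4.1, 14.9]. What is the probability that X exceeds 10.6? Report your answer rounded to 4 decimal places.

Conditional on each component, P(X > 10.6): I: 0.850141; II: 0.398148.
By total probability, P(X > 10.6) = 0.333333·0.850141 + 0.666667·0.398148 = 0.548812.

0.5488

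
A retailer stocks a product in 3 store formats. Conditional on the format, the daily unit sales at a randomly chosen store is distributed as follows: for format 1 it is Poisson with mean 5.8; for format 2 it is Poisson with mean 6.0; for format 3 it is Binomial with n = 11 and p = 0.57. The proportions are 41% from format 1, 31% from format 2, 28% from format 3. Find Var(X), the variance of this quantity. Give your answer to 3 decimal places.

Per component, 1: μ=5.8, E[X²]=39.44; 2: μ=6, E[X²]=42; 3: μ=6.27, E[X²]=42.009.
E[X] = 0.41·5.8 + 0.31·6 + 0.28·6.27 = 5.9936.
E[X²] = 0.41·39.44 + 0.31·42 + 0.28·42.009 = 40.9529.
Var(X) = E[X²] − (E[X])² = 40.9529 − 35.9232 = 5.02968.

5.030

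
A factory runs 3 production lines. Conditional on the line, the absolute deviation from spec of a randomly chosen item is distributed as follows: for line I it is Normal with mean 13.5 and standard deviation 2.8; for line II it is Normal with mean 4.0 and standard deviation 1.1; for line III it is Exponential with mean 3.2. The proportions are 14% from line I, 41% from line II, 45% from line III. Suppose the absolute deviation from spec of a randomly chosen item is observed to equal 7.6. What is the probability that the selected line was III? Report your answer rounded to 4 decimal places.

Likelihoods f(7.6 | ·): I: 0.0154742; II: 0.00171281; III: 0.029067.
Posterior ∝ prior × likelihood. Numerator for III: 0.45·0.029067 = 0.0130802.
Normalizing constant: 0.14·0.0154742 + 0.41·0.00171281 + 0.45·0.029067 = 0.0159488.
P(III | observation) = 0.0130802 / 0.0159488 = 0.820135.

0.8201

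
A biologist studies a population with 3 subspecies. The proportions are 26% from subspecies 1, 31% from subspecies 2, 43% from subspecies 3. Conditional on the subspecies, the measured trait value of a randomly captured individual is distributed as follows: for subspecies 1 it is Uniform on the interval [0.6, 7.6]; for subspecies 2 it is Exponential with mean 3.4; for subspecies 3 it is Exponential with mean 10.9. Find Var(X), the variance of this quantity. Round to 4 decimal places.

Per component, 1: μ=4.1, E[X²]=20.8933; 2: μ=3.4, E[X²]=23.12; 3: μ=10.9, E[X²]=237.62.
E[X] = 0.26·4.1 + 0.31·3.4 + 0.43·10.9 = 6.807.
E[X²] = 0.26·20.8933 + 0.31·23.12 + 0.43·237.62 = 114.776.
Var(X) = E[X²] − (E[X])² = 114.776 − 46.3352 = 68.4408.

68.4408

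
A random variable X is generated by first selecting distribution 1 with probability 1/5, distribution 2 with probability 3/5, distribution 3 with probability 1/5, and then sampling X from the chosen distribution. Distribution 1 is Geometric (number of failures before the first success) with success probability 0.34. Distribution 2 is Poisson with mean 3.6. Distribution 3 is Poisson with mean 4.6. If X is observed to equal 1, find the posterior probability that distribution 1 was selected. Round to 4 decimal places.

Likelihoods P(X=1 | ·): 1: 0.2244; 2: 0.0983654; 3: 0.0462384.
Posterior ∝ prior × likelihood. Numerator for 1: 0.2·0.2244 = 0.04488.
Normalizing constant: 0.2·0.2244 + 0.6·0.0983654 + 0.2·0.0462384 = 0.113147.
P(1 | observation) = 0.04488 / 0.113147 = 0.396652.

0.3967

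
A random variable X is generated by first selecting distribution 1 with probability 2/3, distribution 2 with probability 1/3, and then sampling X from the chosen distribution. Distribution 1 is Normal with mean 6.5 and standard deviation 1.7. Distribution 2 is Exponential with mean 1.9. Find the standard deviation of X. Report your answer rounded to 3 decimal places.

Per component, 1: μ=6.5, E[X²]=45.14; 2: μ=1.9, E[X²]=7.22.
E[X] = 0.666667·6.5 + 0.333333·1.9 = 4.96667.
E[X²] = 0.666667·45.14 + 0.333333·7.22 = 32.5.
Var(X) = E[X²] − (E[X])² = 32.5 − 24.6678 = 7.83222.
SD(X) = √7.83222 = 2.79861.

2.799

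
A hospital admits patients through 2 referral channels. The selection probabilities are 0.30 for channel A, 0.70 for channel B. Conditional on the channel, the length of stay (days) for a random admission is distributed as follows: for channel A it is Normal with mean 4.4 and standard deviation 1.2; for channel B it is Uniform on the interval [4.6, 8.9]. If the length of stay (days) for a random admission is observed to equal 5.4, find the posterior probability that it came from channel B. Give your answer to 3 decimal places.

0.698

Likelihoods f(5.4 | ·): A: 0.234927; B: 0.232558.
Posterior ∝ prior × likelihood. Numerator for B: 0.7·0.232558 = 0.162791.
Normalizing constant: 0.3·0.234927 + 0.7·0.232558 = 0.233269.
P(B | observation) = 0.162791 / 0.233269 = 0.697868.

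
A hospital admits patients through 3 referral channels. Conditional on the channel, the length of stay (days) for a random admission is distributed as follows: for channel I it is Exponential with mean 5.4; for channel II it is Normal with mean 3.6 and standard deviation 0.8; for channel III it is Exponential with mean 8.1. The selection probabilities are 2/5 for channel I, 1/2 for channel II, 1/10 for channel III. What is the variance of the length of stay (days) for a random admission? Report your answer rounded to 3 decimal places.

20.497

Per component, I: μ=5.4, E[X²]=58.32; II: μ=3.6, E[X²]=13.6; III: μ=8.1, E[X²]=131.22.
E[X] = 0.4·5.4 + 0.5·3.6 + 0.1·8.1 = 4.77.
E[X²] = 0.4·58.32 + 0.5·13.6 + 0.1·131.22 = 43.25.
Var(X) = E[X²] − (E[X])² = 43.25 − 22.7529 = 20.4971.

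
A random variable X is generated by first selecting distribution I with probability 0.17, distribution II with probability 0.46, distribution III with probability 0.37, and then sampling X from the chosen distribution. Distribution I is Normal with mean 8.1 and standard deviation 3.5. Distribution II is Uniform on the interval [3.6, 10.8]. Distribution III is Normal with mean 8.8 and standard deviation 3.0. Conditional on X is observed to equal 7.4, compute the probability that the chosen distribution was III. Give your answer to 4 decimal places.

Likelihoods f(7.4 | ·): I: 0.111726; II: 0.138889; III: 0.119261.
Posterior ∝ prior × likelihood. Numerator for III: 0.37·0.119261 = 0.0441266.
Normalizing constant: 0.17·0.111726 + 0.46·0.138889 + 0.37·0.119261 = 0.127009.
P(III | observation) = 0.0441266 / 0.127009 = 0.347429.

0.3474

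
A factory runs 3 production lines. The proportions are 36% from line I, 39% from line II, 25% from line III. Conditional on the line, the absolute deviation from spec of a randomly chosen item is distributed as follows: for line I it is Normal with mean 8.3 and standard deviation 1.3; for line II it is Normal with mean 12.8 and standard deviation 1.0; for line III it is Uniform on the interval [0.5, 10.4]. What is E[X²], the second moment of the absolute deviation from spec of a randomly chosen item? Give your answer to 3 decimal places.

99.164

For each component E[X²] = Var + (mean)², giving I: 70.58; II: 164.84; III: 37.87.
Overall E[X²] = 0.36·70.58 + 0.39·164.84 + 0.25·37.87 = 99.1639.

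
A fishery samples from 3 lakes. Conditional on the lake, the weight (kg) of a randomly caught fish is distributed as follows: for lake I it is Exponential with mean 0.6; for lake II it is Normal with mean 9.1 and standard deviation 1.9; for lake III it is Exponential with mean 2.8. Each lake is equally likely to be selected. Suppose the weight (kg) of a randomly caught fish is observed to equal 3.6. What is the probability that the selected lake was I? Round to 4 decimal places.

Likelihoods f(3.6 | ·): I: 0.00413125; II: 0.00318105; III: 0.0987332.
Posterior ∝ prior × likelihood. Numerator for I: 0.333333·0.00413125 = 0.00137708.
Normalizing constant: 0.333333·0.00413125 + 0.333333·0.00318105 + 0.333333·0.0987332 = 0.0353485.
P(I | observation) = 0.00137708 / 0.0353485 = 0.0389574.

0.0390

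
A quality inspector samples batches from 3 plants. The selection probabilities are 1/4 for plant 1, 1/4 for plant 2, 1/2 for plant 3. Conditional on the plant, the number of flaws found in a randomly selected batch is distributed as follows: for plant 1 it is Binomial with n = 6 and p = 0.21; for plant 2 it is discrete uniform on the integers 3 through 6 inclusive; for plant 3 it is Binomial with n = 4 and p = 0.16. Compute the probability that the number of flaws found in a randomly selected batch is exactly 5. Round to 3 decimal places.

0.063

Conditional on each plant, P(X = 5): 1: 0.00193586; 2: 0.25; 3: 0.
By total probability, P(X = 5) = 0.25·0.00193586 + 0.25·0.25 + 0.5·0 = 0.062984.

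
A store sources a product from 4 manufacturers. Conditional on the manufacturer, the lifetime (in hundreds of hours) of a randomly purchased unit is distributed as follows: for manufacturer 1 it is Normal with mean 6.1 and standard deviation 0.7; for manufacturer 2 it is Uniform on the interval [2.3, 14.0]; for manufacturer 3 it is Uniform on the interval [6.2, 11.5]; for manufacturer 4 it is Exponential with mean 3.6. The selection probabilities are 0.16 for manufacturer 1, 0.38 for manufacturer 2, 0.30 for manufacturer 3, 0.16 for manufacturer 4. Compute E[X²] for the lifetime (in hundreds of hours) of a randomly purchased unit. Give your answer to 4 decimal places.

63.9536

For each component E[X²] = Var + (mean)², giving 1: 37.7; 2: 77.83; 3: 80.6633; 4: 25.92.
Overall E[X²] = 0.16·37.7 + 0.38·77.83 + 0.3·80.6633 + 0.16·25.92 = 63.9536.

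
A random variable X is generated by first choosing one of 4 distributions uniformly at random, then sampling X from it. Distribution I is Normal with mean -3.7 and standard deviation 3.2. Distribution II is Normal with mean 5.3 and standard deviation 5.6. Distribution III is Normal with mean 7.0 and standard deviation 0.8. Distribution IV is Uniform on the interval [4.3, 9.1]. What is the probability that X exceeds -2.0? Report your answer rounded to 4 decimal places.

0.8004

Conditional on each component, P(X > -2.0): I: 0.297623; II: 0.90381; III: 1; IV: 1.
By total probability, P(X > -2.0) = 0.25·0.297623 + 0.25·0.90381 + 0.25·1 + 0.25·1 = 0.800358.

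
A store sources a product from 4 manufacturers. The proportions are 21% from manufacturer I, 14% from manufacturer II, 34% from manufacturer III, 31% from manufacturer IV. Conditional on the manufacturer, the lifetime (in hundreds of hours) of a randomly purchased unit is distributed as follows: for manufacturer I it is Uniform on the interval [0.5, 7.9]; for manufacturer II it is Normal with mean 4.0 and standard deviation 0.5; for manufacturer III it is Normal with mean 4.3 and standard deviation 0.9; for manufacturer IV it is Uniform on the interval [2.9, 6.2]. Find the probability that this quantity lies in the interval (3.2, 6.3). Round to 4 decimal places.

0.8000

Conditional on each manufacturer, P(3.2 < X < 6.3): I: 0.418919; II: 0.945199; III: 0.876054; IV: 0.909091.
By total probability, P(3.2 < X < 6.3) = 0.21·0.418919 + 0.14·0.945199 + 0.34·0.876054 + 0.31·0.909091 = 0.799977.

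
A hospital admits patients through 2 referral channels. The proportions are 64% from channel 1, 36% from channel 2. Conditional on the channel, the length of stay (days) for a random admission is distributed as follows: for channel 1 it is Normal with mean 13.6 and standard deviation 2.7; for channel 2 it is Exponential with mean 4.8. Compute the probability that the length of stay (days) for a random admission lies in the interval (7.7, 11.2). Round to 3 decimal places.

0.148

Conditional on each channel, P(7.7 < X < 11.2): 1: 0.172594; 2: 0.104085.
By total probability, P(7.7 < X < 11.2) = 0.64·0.172594 + 0.36·0.104085 = 0.147931.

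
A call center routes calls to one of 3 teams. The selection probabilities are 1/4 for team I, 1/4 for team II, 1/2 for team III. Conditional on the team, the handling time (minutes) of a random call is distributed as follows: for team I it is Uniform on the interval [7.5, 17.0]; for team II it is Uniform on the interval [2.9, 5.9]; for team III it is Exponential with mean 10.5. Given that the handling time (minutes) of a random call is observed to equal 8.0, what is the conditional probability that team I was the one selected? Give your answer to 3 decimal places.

0.542

Likelihoods f(8.0 | ·): I: 0.105263; II: 0; III: 0.0444549.
Posterior ∝ prior × likelihood. Numerator for I: 0.25·0.105263 = 0.0263158.
Normalizing constant: 0.25·0.105263 + 0.25·0 + 0.5·0.0444549 = 0.0485432.
P(I | observation) = 0.0263158 / 0.0485432 = 0.54211.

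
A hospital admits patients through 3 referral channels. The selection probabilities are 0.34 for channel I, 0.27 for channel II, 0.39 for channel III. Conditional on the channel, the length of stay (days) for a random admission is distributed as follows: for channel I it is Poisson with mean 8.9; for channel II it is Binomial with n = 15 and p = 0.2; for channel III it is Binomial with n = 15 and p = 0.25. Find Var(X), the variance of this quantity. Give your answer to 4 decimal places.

Per component, I: μ=8.9, E[X²]=88.11; II: μ=3, E[X²]=11.4; III: μ=3.75, E[X²]=16.875.
E[X] = 0.34·8.9 + 0.27·3 + 0.39·3.75 = 5.2985.
E[X²] = 0.34·88.11 + 0.27·11.4 + 0.39·16.875 = 39.6167.
Var(X) = E[X²] − (E[X])² = 39.6167 − 28.0741 = 11.5425.

11.5425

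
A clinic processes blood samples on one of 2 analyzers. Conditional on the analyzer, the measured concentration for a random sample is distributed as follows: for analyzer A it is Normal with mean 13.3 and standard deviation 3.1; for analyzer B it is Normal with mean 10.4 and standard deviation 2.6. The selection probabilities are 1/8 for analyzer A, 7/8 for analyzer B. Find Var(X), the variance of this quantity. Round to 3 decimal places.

Per component, A: μ=13.3, E[X²]=186.5; B: μ=10.4, E[X²]=114.92.
E[X] = 0.125·13.3 + 0.875·10.4 = 10.7625.
E[X²] = 0.125·186.5 + 0.875·114.92 = 123.868.
Var(X) = E[X²] − (E[X])² = 123.868 − 115.831 = 8.03609.

8.036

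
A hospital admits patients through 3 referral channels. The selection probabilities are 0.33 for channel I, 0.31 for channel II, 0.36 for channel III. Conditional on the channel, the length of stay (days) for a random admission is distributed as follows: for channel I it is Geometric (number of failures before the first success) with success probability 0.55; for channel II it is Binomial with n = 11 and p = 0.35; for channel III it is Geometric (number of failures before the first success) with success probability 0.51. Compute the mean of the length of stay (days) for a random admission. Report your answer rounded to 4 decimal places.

1.8094

Component means — I: 0.818182; II: 3.85; III: 0.960784.
E[X] = 0.33·0.818182 + 0.31·3.85 + 0.36·0.960784 = 1.80938.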